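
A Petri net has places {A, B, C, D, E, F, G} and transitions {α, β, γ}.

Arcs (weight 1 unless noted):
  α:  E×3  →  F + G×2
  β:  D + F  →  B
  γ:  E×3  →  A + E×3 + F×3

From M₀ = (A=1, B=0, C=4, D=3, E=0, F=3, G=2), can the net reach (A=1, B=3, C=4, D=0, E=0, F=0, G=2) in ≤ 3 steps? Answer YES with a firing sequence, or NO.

YES — reachable via ⟨β, β, β⟩ (3 firings)

step 1: fire β:  (A=1, B=0, C=4, D=3, E=0, F=3, G=2) → (A=1, B=1, C=4, D=2, E=0, F=2, G=2)
step 2: fire β:  (A=1, B=1, C=4, D=2, E=0, F=2, G=2) → (A=1, B=2, C=4, D=1, E=0, F=1, G=2)
step 3: fire β:  (A=1, B=2, C=4, D=1, E=0, F=1, G=2) → (A=1, B=3, C=4, D=0, E=0, F=0, G=2)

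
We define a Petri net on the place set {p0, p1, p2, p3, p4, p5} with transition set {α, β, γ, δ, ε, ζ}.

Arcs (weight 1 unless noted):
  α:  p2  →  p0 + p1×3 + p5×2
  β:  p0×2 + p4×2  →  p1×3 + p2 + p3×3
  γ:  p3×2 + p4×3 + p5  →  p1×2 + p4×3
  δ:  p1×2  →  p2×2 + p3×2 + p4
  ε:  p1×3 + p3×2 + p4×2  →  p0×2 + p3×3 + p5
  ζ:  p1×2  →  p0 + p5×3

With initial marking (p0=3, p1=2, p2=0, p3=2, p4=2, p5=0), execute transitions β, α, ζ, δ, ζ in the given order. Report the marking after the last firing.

(p0=4, p1=2, p2=2, p3=7, p4=1, p5=8)

step 1: fire β:  (p0=3, p1=2, p2=0, p3=2, p4=2, p5=0) → (p0=1, p1=5, p2=1, p3=5, p4=0, p5=0)
step 2: fire α:  (p0=1, p1=5, p2=1, p3=5, p4=0, p5=0) → (p0=2, p1=8, p2=0, p3=5, p4=0, p5=2)
step 3: fire ζ:  (p0=2, p1=8, p2=0, p3=5, p4=0, p5=2) → (p0=3, p1=6, p2=0, p3=5, p4=0, p5=5)
step 4: fire δ:  (p0=3, p1=6, p2=0, p3=5, p4=0, p5=5) → (p0=3, p1=4, p2=2, p3=7, p4=1, p5=5)
step 5: fire ζ:  (p0=3, p1=4, p2=2, p3=7, p4=1, p5=5) → (p0=4, p1=2, p2=2, p3=7, p4=1, p5=8)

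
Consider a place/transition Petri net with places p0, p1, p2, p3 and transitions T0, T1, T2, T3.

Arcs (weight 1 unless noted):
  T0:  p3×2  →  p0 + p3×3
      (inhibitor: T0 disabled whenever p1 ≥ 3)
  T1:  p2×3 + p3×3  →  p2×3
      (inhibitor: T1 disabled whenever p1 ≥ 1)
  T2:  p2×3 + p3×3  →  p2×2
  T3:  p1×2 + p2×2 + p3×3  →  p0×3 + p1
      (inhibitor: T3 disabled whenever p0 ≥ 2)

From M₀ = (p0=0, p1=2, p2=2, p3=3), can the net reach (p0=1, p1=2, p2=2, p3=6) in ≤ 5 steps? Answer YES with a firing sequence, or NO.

NO — not reachable within 5 firings

depth 0: 1 marking
depth 1: 3 markings reached so far
depth 2: 5 markings reached so far
depth 3: 6 markings reached so far
depth 4: 7 markings reached so far
depth 5: 8 markings reached so far
target is not among the 8 markings reachable within 5 steps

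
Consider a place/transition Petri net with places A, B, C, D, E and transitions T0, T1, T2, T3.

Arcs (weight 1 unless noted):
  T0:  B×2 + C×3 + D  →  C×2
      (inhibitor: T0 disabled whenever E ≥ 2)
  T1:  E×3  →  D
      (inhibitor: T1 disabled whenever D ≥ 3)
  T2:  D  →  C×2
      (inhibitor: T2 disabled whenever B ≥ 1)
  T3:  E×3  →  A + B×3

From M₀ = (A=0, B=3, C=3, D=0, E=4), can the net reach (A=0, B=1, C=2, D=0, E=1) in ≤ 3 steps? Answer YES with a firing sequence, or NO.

step 1: fire T1:  (A=0, B=3, C=3, D=0, E=4) → (A=0, B=3, C=3, D=1, E=1)
step 2: fire T0:  (A=0, B=3, C=3, D=1, E=1) → (A=0, B=1, C=2, D=0, E=1)

YES — reachable via ⟨T1, T0⟩ (2 firings)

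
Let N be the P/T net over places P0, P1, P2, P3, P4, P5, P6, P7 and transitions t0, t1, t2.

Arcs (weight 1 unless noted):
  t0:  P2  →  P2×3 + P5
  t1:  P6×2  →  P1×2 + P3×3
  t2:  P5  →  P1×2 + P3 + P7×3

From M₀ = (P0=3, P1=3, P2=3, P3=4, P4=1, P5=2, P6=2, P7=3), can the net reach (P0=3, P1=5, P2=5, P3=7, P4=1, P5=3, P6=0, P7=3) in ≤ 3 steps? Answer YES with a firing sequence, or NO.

step 1: fire t0:  (P0=3, P1=3, P2=3, P3=4, P4=1, P5=2, P6=2, P7=3) → (P0=3, P1=3, P2=5, P3=4, P4=1, P5=3, P6=2, P7=3)
step 2: fire t1:  (P0=3, P1=3, P2=5, P3=4, P4=1, P5=3, P6=2, P7=3) → (P0=3, P1=5, P2=5, P3=7, P4=1, P5=3, P6=0, P7=3)

YES — reachable via ⟨t0, t1⟩ (2 firings)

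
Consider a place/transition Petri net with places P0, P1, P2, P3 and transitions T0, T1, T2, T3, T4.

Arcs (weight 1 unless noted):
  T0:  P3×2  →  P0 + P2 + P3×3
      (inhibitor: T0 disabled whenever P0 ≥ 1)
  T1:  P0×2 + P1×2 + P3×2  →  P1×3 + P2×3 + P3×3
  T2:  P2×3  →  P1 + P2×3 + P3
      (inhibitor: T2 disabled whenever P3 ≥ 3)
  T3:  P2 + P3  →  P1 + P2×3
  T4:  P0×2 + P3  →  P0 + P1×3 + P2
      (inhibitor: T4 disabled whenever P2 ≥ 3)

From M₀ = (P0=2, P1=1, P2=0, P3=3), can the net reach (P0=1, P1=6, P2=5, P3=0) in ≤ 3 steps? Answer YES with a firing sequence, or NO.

step 1: fire T4:  (P0=2, P1=1, P2=0, P3=3) → (P0=1, P1=4, P2=1, P3=2)
step 2: fire T3:  (P0=1, P1=4, P2=1, P3=2) → (P0=1, P1=5, P2=3, P3=1)
step 3: fire T3:  (P0=1, P1=5, P2=3, P3=1) → (P0=1, P1=6, P2=5, P3=0)

YES — reachable via ⟨T4, T3, T3⟩ (3 firings)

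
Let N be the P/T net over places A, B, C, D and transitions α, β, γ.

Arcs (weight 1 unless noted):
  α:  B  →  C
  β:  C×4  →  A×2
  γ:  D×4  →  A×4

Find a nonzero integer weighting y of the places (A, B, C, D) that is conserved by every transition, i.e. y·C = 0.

Incidence matrix C (rows=places, cols=transitions):
        α    β    γ
    A   0    2    4
    B  -1    0    0
    C   1   -4    0
    D   0    0   -4

Candidate y = [2, 1, 1, 2]; check y·C column-wise:
  col α: 2·0 + 1·-1 + 1·1 + 2·0 = 0
  col β: 2·2 + 1·0 + 1·-4 + 2·0 = 0
  col γ: 2·4 + 1·0 + 1·0 + 2·-4 = 0

y = (A:2, B:1, C:1, D:2)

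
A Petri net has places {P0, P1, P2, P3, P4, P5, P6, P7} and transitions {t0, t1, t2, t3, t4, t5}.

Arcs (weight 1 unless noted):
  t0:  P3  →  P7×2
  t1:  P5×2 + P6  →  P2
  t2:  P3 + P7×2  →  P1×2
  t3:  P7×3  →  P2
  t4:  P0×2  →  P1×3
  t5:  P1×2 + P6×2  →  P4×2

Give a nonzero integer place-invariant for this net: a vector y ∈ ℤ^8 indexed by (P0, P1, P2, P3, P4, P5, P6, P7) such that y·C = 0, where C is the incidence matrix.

y = (P0:0, P1:0, P2:0, P3:0, P4:2, P5:-1, P6:2, P7:0)

Incidence matrix C (rows=places, cols=transitions):
       t0   t1   t2   t3   t4   t5
   P0   0    0    0    0   -2    0
   P1   0    0    2    0    3   -2
   P2   0    1    0    1    0    0
   P3  -1    0   -1    0    0    0
   P4   0    0    0    0    0    2
   P5   0   -2    0    0    0    0
   P6   0   -1    0    0    0   -2
   P7   2    0   -2   -3    0    0

Candidate y = [0, 0, 0, 0, 2, -1, 2, 0]; check y·C column-wise:
  col t0: 0·-1 + 2·0 + -1·0 + 2·0 + 0·2 = 0
  col t1: 0·1 + 2·0 + -1·-2 + 2·-1 = 0
  col t2: 0·2 + 0·-1 + 2·0 + -1·0 + 2·0 + 0·-2 = 0
  col t3: 0·1 + 2·0 + -1·0 + 2·0 + 0·-3 = 0
  col t4: 0·-2 + 0·3 + 2·0 + -1·0 + 2·0 = 0
  col t5: 0·-2 + 2·2 + -1·0 + 2·-2 = 0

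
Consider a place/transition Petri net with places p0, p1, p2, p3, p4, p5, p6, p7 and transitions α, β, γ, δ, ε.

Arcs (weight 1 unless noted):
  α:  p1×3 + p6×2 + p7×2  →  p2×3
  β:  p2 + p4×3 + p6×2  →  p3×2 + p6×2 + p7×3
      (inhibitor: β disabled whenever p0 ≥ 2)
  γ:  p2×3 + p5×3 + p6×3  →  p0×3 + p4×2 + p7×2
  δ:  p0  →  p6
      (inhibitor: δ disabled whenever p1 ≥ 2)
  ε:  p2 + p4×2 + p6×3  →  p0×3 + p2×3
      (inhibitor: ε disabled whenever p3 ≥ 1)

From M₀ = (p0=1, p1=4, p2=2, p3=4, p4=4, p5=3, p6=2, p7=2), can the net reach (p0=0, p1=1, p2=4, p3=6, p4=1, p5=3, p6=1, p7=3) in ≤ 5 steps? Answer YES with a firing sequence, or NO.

YES — reachable via ⟨β, α, δ⟩ (3 firings)

step 1: fire β:  (p0=1, p1=4, p2=2, p3=4, p4=4, p5=3, p6=2, p7=2) → (p0=1, p1=4, p2=1, p3=6, p4=1, p5=3, p6=2, p7=5)
step 2: fire α:  (p0=1, p1=4, p2=1, p3=6, p4=1, p5=3, p6=2, p7=5) → (p0=1, p1=1, p2=4, p3=6, p4=1, p5=3, p6=0, p7=3)
step 3: fire δ:  (p0=1, p1=1, p2=4, p3=6, p4=1, p5=3, p6=0, p7=3) → (p0=0, p1=1, p2=4, p3=6, p4=1, p5=3, p6=1, p7=3)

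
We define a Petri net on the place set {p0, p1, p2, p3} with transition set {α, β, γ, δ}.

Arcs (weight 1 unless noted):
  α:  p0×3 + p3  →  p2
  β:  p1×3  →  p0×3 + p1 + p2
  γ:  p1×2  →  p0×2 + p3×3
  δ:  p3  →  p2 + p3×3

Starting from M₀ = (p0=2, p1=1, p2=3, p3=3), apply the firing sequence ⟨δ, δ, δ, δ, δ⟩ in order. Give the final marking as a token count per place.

(p0=2, p1=1, p2=8, p3=13)

step 1: fire δ:  (p0=2, p1=1, p2=3, p3=3) → (p0=2, p1=1, p2=4, p3=5)
step 2: fire δ:  (p0=2, p1=1, p2=4, p3=5) → (p0=2, p1=1, p2=5, p3=7)
step 3: fire δ:  (p0=2, p1=1, p2=5, p3=7) → (p0=2, p1=1, p2=6, p3=9)
step 4: fire δ:  (p0=2, p1=1, p2=6, p3=9) → (p0=2, p1=1, p2=7, p3=11)
step 5: fire δ:  (p0=2, p1=1, p2=7, p3=11) → (p0=2, p1=1, p2=8, p3=13)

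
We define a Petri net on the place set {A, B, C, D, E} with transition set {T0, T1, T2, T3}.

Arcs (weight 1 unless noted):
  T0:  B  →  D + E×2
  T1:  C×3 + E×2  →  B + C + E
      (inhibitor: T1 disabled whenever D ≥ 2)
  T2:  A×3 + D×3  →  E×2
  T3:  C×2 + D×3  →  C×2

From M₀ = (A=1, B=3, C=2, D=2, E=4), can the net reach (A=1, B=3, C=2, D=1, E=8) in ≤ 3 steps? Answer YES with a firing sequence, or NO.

NO — not reachable within 3 firings

depth 0: 1 marking
depth 1: 2 markings reached so far
depth 2: 4 markings reached so far
depth 3: 6 markings reached so far
target is not among the 6 markings reachable within 3 steps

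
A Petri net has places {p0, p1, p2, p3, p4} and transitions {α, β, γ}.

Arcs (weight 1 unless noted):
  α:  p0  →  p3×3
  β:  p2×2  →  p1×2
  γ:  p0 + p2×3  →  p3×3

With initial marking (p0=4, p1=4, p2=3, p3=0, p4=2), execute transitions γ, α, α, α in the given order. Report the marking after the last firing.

(p0=0, p1=4, p2=0, p3=12, p4=2)

step 1: fire γ:  (p0=4, p1=4, p2=3, p3=0, p4=2) → (p0=3, p1=4, p2=0, p3=3, p4=2)
step 2: fire α:  (p0=3, p1=4, p2=0, p3=3, p4=2) → (p0=2, p1=4, p2=0, p3=6, p4=2)
step 3: fire α:  (p0=2, p1=4, p2=0, p3=6, p4=2) → (p0=1, p1=4, p2=0, p3=9, p4=2)
step 4: fire α:  (p0=1, p1=4, p2=0, p3=9, p4=2) → (p0=0, p1=4, p2=0, p3=12, p4=2)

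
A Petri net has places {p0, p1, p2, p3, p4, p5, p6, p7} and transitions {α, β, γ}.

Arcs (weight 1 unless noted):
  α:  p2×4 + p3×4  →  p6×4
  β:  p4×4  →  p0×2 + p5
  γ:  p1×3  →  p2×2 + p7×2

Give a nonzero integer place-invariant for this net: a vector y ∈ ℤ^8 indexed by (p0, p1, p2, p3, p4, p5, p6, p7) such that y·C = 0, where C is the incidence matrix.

y = (p0:0, p1:2, p2:3, p3:-3, p4:0, p5:0, p6:0, p7:0)

Incidence matrix C (rows=places, cols=transitions):
        α    β    γ
   p0   0    2    0
   p1   0    0   -3
   p2  -4    0    2
   p3  -4    0    0
   p4   0   -4    0
   p5   0    1    0
   p6   4    0    0
   p7   0    0    2

Candidate y = [0, 2, 3, -3, 0, 0, 0, 0]; check y·C column-wise:
  col α: 2·0 + 3·-4 + -3·-4 + 0·4 = 0
  col β: 0·2 + 2·0 + 3·0 + -3·0 + 0·-4 + 0·1 = 0
  col γ: 2·-3 + 3·2 + -3·0 + 0·2 = 0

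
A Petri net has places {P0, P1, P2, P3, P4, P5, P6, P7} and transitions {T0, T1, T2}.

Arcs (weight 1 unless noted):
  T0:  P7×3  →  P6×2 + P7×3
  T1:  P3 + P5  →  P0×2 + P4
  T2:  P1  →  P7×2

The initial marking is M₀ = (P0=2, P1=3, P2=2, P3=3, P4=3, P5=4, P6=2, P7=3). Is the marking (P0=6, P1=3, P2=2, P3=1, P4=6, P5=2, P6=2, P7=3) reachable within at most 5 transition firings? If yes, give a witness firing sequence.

NO — not reachable within 5 firings

depth 0: 1 marking
depth 1: 4 markings reached so far
depth 2: 10 markings reached so far
depth 3: 20 markings reached so far
depth 4: 33 markings reached so far
depth 5: 48 markings reached so far
target is not among the 48 markings reachable within 5 steps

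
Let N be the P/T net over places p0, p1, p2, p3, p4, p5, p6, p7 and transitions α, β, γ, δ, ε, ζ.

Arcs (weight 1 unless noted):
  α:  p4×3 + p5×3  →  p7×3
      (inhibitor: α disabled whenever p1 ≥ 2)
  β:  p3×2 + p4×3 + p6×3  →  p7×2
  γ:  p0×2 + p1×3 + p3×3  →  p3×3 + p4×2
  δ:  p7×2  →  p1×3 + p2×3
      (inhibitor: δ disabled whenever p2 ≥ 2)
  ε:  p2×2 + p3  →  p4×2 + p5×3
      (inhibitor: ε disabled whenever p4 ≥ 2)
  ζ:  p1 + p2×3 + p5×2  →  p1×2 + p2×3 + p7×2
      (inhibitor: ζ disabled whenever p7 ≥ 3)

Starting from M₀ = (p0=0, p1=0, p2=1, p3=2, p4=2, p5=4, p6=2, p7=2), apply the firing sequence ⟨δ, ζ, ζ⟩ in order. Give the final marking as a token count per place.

step 1: fire δ:  (p0=0, p1=0, p2=1, p3=2, p4=2, p5=4, p6=2, p7=2) → (p0=0, p1=3, p2=4, p3=2, p4=2, p5=4, p6=2, p7=0)
step 2: fire ζ:  (p0=0, p1=3, p2=4, p3=2, p4=2, p5=4, p6=2, p7=0) → (p0=0, p1=4, p2=4, p3=2, p4=2, p5=2, p6=2, p7=2)
step 3: fire ζ:  (p0=0, p1=4, p2=4, p3=2, p4=2, p5=2, p6=2, p7=2) → (p0=0, p1=5, p2=4, p3=2, p4=2, p5=0, p6=2, p7=4)

(p0=0, p1=5, p2=4, p3=2, p4=2, p5=0, p6=2, p7=4)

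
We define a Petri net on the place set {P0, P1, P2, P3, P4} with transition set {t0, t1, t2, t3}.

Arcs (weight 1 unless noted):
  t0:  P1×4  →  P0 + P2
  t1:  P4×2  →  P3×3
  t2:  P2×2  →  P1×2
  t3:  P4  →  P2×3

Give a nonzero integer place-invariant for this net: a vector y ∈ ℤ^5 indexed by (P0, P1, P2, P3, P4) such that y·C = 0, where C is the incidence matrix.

y = (P0:3, P1:1, P2:1, P3:2, P4:3)

Incidence matrix C (rows=places, cols=transitions):
       t0   t1   t2   t3
   P0   1    0    0    0
   P1  -4    0    2    0
   P2   1    0   -2    3
   P3   0    3    0    0
   P4   0   -2    0   -1

Candidate y = [3, 1, 1, 2, 3]; check y·C column-wise:
  col t0: 3·1 + 1·-4 + 1·1 + 2·0 + 3·0 = 0
  col t1: 3·0 + 1·0 + 1·0 + 2·3 + 3·-2 = 0
  col t2: 3·0 + 1·2 + 1·-2 + 2·0 + 3·0 = 0
  col t3: 3·0 + 1·0 + 1·3 + 2·0 + 3·-1 = 0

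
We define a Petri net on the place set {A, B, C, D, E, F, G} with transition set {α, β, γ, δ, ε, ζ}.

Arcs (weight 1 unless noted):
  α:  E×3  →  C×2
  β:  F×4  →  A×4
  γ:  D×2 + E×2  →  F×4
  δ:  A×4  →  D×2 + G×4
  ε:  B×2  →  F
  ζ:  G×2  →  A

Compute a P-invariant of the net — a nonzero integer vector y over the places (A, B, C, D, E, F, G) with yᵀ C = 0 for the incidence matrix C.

Incidence matrix C (rows=places, cols=transitions):
        α    β    γ    δ    ε    ζ
    A   0    4    0   -4    0    1
    B   0    0    0    0   -2    0
    C   2    0    0    0    0    0
    D   0    0   -2    2    0    0
    E  -3    0   -2    0    0    0
    F   0   -4    4    0    1    0
    G   0    0    0    4    0   -2

Candidate y = [2, 1, 3, 2, 2, 2, 1]; check y·C column-wise:
  col α: 2·0 + 1·0 + 3·2 + 2·0 + 2·-3 + 2·0 + 1·0 = 0
  col β: 2·4 + 1·0 + 3·0 + 2·0 + 2·0 + 2·-4 + 1·0 = 0
  col γ: 2·0 + 1·0 + 3·0 + 2·-2 + 2·-2 + 2·4 + 1·0 = 0
  col δ: 2·-4 + 1·0 + 3·0 + 2·2 + 2·0 + 2·0 + 1·4 = 0
  col ε: 2·0 + 1·-2 + 3·0 + 2·0 + 2·0 + 2·1 + 1·0 = 0
  col ζ: 2·1 + 1·0 + 3·0 + 2·0 + 2·0 + 2·0 + 1·-2 = 0

y = (A:2, B:1, C:3, D:2, E:2, F:2, G:1)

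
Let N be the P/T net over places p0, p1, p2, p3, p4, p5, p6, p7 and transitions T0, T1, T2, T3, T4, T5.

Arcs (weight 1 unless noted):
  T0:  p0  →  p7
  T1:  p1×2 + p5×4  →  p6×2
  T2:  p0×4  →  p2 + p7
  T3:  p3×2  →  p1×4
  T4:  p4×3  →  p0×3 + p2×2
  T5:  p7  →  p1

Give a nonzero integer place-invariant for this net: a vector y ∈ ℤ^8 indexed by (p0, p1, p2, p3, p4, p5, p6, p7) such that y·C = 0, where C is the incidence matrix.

y = (p0:0, p1:0, p2:0, p3:0, p4:0, p5:1, p6:2, p7:0)

Incidence matrix C (rows=places, cols=transitions):
       T0   T1   T2   T3   T4   T5
   p0  -1    0   -4    0    3    0
   p1   0   -2    0    4    0    1
   p2   0    0    1    0    2    0
   p3   0    0    0   -2    0    0
   p4   0    0    0    0   -3    0
   p5   0   -4    0    0    0    0
   p6   0    2    0    0    0    0
   p7   1    0    1    0    0   -1

Candidate y = [0, 0, 0, 0, 0, 1, 2, 0]; check y·C column-wise:
  col T0: 0·-1 + 1·0 + 2·0 + 0·1 = 0
  col T1: 0·-2 + 1·-4 + 2·2 = 0
  col T2: 0·-4 + 0·1 + 1·0 + 2·0 + 0·1 = 0
  col T3: 0·4 + 0·-2 + 1·0 + 2·0 = 0
  col T4: 0·3 + 0·2 + 0·-3 + 1·0 + 2·0 = 0
  col T5: 0·1 + 1·0 + 2·0 + 0·-1 = 0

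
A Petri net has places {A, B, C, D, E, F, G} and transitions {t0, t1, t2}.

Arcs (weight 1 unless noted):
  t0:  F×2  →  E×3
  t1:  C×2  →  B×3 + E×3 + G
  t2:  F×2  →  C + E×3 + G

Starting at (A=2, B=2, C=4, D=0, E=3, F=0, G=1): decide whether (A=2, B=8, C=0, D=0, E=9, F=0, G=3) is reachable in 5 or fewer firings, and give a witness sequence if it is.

step 1: fire t1:  (A=2, B=2, C=4, D=0, E=3, F=0, G=1) → (A=2, B=5, C=2, D=0, E=6, F=0, G=2)
step 2: fire t1:  (A=2, B=5, C=2, D=0, E=6, F=0, G=2) → (A=2, B=8, C=0, D=0, E=9, F=0, G=3)

YES — reachable via ⟨t1, t1⟩ (2 firings)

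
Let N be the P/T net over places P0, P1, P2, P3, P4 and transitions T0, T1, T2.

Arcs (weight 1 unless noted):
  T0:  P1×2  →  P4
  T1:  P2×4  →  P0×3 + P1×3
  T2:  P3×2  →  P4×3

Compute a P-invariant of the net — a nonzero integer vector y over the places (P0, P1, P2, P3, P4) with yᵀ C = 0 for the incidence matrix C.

y = (P0:4, P1:0, P2:3, P3:0, P4:0)

Incidence matrix C (rows=places, cols=transitions):
       T0   T1   T2
   P0   0    3    0
   P1  -2    3    0
   P2   0   -4    0
   P3   0    0   -2
   P4   1    0    3

Candidate y = [4, 0, 3, 0, 0]; check y·C column-wise:
  col T0: 4·0 + 0·-2 + 3·0 + 0·1 = 0
  col T1: 4·3 + 0·3 + 3·-4 = 0
  col T2: 4·0 + 3·0 + 0·-2 + 0·3 = 0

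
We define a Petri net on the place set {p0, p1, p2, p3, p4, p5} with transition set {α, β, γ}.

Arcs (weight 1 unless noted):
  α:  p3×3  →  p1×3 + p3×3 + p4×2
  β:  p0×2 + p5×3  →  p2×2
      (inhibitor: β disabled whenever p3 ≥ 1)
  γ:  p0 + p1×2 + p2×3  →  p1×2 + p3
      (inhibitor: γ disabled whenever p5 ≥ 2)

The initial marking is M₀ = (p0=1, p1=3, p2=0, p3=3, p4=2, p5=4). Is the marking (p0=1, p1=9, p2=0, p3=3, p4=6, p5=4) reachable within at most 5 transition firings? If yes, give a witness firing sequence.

YES — reachable via ⟨α, α⟩ (2 firings)

step 1: fire α:  (p0=1, p1=3, p2=0, p3=3, p4=2, p5=4) → (p0=1, p1=6, p2=0, p3=3, p4=4, p5=4)
step 2: fire α:  (p0=1, p1=6, p2=0, p3=3, p4=4, p5=4) → (p0=1, p1=9, p2=0, p3=3, p4=6, p5=4)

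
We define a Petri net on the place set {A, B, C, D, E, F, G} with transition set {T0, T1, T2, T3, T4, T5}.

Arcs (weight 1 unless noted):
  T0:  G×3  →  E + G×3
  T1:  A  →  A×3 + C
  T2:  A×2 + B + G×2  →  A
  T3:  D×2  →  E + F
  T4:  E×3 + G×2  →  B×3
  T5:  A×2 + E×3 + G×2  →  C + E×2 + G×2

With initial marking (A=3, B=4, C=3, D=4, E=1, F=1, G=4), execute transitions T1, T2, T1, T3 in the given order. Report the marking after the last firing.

(A=6, B=3, C=5, D=2, E=2, F=2, G=2)

step 1: fire T1:  (A=3, B=4, C=3, D=4, E=1, F=1, G=4) → (A=5, B=4, C=4, D=4, E=1, F=1, G=4)
step 2: fire T2:  (A=5, B=4, C=4, D=4, E=1, F=1, G=4) → (A=4, B=3, C=4, D=4, E=1, F=1, G=2)
step 3: fire T1:  (A=4, B=3, C=4, D=4, E=1, F=1, G=2) → (A=6, B=3, C=5, D=4, E=1, F=1, G=2)
step 4: fire T3:  (A=6, B=3, C=5, D=4, E=1, F=1, G=2) → (A=6, B=3, C=5, D=2, E=2, F=2, G=2)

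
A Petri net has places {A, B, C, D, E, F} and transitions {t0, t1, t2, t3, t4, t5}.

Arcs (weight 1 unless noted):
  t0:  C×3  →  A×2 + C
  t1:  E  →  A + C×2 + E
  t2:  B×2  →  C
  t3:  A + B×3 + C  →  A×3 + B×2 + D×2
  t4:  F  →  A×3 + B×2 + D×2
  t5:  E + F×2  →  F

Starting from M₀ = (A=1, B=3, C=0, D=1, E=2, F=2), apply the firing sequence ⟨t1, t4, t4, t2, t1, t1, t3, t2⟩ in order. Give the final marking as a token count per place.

step 1: fire t1:  (A=1, B=3, C=0, D=1, E=2, F=2) → (A=2, B=3, C=2, D=1, E=2, F=2)
step 2: fire t4:  (A=2, B=3, C=2, D=1, E=2, F=2) → (A=5, B=5, C=2, D=3, E=2, F=1)
step 3: fire t4:  (A=5, B=5, C=2, D=3, E=2, F=1) → (A=8, B=7, C=2, D=5, E=2, F=0)
step 4: fire t2:  (A=8, B=7, C=2, D=5, E=2, F=0) → (A=8, B=5, C=3, D=5, E=2, F=0)
step 5: fire t1:  (A=8, B=5, C=3, D=5, E=2, F=0) → (A=9, B=5, C=5, D=5, E=2, F=0)
step 6: fire t1:  (A=9, B=5, C=5, D=5, E=2, F=0) → (A=10, B=5, C=7, D=5, E=2, F=0)
step 7: fire t3:  (A=10, B=5, C=7, D=5, E=2, F=0) → (A=12, B=4, C=6, D=7, E=2, F=0)
step 8: fire t2:  (A=12, B=4, C=6, D=7, E=2, F=0) → (A=12, B=2, C=7, D=7, E=2, F=0)

(A=12, B=2, C=7, D=7, E=2, F=0)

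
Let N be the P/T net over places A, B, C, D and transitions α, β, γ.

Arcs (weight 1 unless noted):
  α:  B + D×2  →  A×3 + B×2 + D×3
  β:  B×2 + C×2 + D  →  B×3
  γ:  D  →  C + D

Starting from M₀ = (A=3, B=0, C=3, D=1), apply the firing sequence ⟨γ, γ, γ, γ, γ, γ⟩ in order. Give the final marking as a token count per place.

step 1: fire γ:  (A=3, B=0, C=3, D=1) → (A=3, B=0, C=4, D=1)
step 2: fire γ:  (A=3, B=0, C=4, D=1) → (A=3, B=0, C=5, D=1)
step 3: fire γ:  (A=3, B=0, C=5, D=1) → (A=3, B=0, C=6, D=1)
step 4: fire γ:  (A=3, B=0, C=6, D=1) → (A=3, B=0, C=7, D=1)
step 5: fire γ:  (A=3, B=0, C=7, D=1) → (A=3, B=0, C=8, D=1)
step 6: fire γ:  (A=3, B=0, C=8, D=1) → (A=3, B=0, C=9, D=1)

(A=3, B=0, C=9, D=1)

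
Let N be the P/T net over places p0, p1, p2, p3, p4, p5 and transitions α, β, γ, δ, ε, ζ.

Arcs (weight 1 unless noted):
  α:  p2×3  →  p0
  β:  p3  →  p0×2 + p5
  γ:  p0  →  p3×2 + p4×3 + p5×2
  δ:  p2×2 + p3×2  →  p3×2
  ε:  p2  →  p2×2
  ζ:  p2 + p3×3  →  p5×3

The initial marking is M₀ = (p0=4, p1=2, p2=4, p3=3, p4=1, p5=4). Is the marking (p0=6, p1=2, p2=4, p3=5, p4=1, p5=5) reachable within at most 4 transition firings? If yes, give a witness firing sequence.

NO — not reachable within 4 firings

depth 0: 1 marking
depth 1: 7 markings reached so far
depth 2: 24 markings reached so far
depth 3: 57 markings reached so far
depth 4: 112 markings reached so far
target is not among the 112 markings reachable within 4 steps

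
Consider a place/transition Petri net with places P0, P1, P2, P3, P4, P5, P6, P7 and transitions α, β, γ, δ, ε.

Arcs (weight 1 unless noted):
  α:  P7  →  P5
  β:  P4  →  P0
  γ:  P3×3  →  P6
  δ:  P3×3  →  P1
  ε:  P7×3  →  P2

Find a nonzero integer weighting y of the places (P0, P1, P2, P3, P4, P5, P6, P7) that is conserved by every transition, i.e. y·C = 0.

y = (P0:1, P1:0, P2:0, P3:0, P4:1, P5:0, P6:0, P7:0)

Incidence matrix C (rows=places, cols=transitions):
        α    β    γ    δ    ε
   P0   0    1    0    0    0
   P1   0    0    0    1    0
   P2   0    0    0    0    1
   P3   0    0   -3   -3    0
   P4   0   -1    0    0    0
   P5   1    0    0    0    0
   P6   0    0    1    0    0
   P7  -1    0    0    0   -3

Candidate y = [1, 0, 0, 0, 1, 0, 0, 0]; check y·C column-wise:
  col α: 1·0 + 1·0 + 0·1 + 0·-1 = 0
  col β: 1·1 + 1·-1 = 0
  col γ: 1·0 + 0·-3 + 1·0 + 0·1 = 0
  col δ: 1·0 + 0·1 + 0·-3 + 1·0 = 0
  col ε: 1·0 + 0·1 + 1·0 + 0·-3 = 0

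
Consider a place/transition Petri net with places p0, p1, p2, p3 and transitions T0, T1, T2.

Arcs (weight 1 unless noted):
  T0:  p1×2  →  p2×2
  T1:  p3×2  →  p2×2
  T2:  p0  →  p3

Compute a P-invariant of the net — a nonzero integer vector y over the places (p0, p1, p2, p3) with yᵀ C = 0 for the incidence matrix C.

y = (p0:1, p1:1, p2:1, p3:1)

Incidence matrix C (rows=places, cols=transitions):
       T0   T1   T2
   p0   0    0   -1
   p1  -2    0    0
   p2   2    2    0
   p3   0   -2    1

Candidate y = [1, 1, 1, 1]; check y·C column-wise:
  col T0: 1·0 + 1·-2 + 1·2 + 1·0 = 0
  col T1: 1·0 + 1·0 + 1·2 + 1·-2 = 0
  col T2: 1·-1 + 1·0 + 1·0 + 1·1 = 0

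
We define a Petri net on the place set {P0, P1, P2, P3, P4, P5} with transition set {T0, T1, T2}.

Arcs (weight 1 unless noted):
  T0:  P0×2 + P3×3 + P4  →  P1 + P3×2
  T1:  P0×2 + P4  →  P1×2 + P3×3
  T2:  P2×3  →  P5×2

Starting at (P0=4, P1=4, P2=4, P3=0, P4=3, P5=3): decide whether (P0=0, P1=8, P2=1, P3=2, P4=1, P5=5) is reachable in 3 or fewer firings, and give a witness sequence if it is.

NO — not reachable within 3 firings

depth 0: 1 marking
depth 1: 3 markings reached so far
depth 2: 6 markings reached so far
depth 3: 8 markings reached so far
target is not among the 8 markings reachable within 3 steps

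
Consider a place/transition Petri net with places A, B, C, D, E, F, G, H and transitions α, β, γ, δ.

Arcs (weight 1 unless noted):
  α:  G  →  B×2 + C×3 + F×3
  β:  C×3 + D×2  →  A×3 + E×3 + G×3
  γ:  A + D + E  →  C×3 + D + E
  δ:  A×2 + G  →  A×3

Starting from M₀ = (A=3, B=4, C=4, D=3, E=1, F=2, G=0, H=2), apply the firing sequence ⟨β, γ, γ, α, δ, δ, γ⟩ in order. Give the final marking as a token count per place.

step 1: fire β:  (A=3, B=4, C=4, D=3, E=1, F=2, G=0, H=2) → (A=6, B=4, C=1, D=1, E=4, F=2, G=3, H=2)
step 2: fire γ:  (A=6, B=4, C=1, D=1, E=4, F=2, G=3, H=2) → (A=5, B=4, C=4, D=1, E=4, F=2, G=3, H=2)
step 3: fire γ:  (A=5, B=4, C=4, D=1, E=4, F=2, G=3, H=2) → (A=4, B=4, C=7, D=1, E=4, F=2, G=3, H=2)
step 4: fire α:  (A=4, B=4, C=7, D=1, E=4, F=2, G=3, H=2) → (A=4, B=6, C=10, D=1, E=4, F=5, G=2, H=2)
step 5: fire δ:  (A=4, B=6, C=10, D=1, E=4, F=5, G=2, H=2) → (A=5, B=6, C=10, D=1, E=4, F=5, G=1, H=2)
step 6: fire δ:  (A=5, B=6, C=10, D=1, E=4, F=5, G=1, H=2) → (A=6, B=6, C=10, D=1, E=4, F=5, G=0, H=2)
step 7: fire γ:  (A=6, B=6, C=10, D=1, E=4, F=5, G=0, H=2) → (A=5, B=6, C=13, D=1, E=4, F=5, G=0, H=2)

(A=5, B=6, C=13, D=1, E=4, F=5, G=0, H=2)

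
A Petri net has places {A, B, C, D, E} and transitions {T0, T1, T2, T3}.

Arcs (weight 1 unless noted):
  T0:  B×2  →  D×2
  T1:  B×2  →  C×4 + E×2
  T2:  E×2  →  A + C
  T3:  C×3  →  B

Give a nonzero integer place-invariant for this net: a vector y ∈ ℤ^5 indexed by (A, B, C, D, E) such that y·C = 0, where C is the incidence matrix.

y = (A:1, B:3, C:1, D:3, E:1)

Incidence matrix C (rows=places, cols=transitions):
       T0   T1   T2   T3
    A   0    0    1    0
    B  -2   -2    0    1
    C   0    4    1   -3
    D   2    0    0    0
    E   0    2   -2    0

Candidate y = [1, 3, 1, 3, 1]; check y·C column-wise:
  col T0: 1·0 + 3·-2 + 1·0 + 3·2 + 1·0 = 0
  col T1: 1·0 + 3·-2 + 1·4 + 3·0 + 1·2 = 0
  col T2: 1·1 + 3·0 + 1·1 + 3·0 + 1·-2 = 0
  col T3: 1·0 + 3·1 + 1·-3 + 3·0 + 1·0 = 0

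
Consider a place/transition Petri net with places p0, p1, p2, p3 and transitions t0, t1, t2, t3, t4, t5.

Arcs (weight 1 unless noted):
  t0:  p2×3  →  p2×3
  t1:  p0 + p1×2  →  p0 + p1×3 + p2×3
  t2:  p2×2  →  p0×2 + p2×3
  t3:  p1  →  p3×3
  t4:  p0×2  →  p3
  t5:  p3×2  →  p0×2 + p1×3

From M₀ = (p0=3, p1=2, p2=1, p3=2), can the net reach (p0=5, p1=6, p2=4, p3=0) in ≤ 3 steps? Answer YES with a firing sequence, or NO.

YES — reachable via ⟨t1, t5⟩ (2 firings)

step 1: fire t1:  (p0=3, p1=2, p2=1, p3=2) → (p0=3, p1=3, p2=4, p3=2)
step 2: fire t5:  (p0=3, p1=3, p2=4, p3=2) → (p0=5, p1=6, p2=4, p3=0)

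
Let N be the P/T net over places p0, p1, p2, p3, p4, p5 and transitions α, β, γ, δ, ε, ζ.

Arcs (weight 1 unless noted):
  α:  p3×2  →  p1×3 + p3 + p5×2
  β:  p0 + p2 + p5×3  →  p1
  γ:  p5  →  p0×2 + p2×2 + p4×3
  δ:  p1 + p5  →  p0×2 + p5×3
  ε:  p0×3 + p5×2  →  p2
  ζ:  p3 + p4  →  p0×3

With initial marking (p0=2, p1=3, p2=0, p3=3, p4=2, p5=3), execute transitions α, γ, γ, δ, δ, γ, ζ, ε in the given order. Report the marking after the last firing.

(p0=12, p1=4, p2=7, p3=1, p4=10, p5=4)

step 1: fire α:  (p0=2, p1=3, p2=0, p3=3, p4=2, p5=3) → (p0=2, p1=6, p2=0, p3=2, p4=2, p5=5)
step 2: fire γ:  (p0=2, p1=6, p2=0, p3=2, p4=2, p5=5) → (p0=4, p1=6, p2=2, p3=2, p4=5, p5=4)
step 3: fire γ:  (p0=4, p1=6, p2=2, p3=2, p4=5, p5=4) → (p0=6, p1=6, p2=4, p3=2, p4=8, p5=3)
step 4: fire δ:  (p0=6, p1=6, p2=4, p3=2, p4=8, p5=3) → (p0=8, p1=5, p2=4, p3=2, p4=8, p5=5)
step 5: fire δ:  (p0=8, p1=5, p2=4, p3=2, p4=8, p5=5) → (p0=10, p1=4, p2=4, p3=2, p4=8, p5=7)
step 6: fire γ:  (p0=10, p1=4, p2=4, p3=2, p4=8, p5=7) → (p0=12, p1=4, p2=6, p3=2, p4=11, p5=6)
step 7: fire ζ:  (p0=12, p1=4, p2=6, p3=2, p4=11, p5=6) → (p0=15, p1=4, p2=6, p3=1, p4=10, p5=6)
step 8: fire ε:  (p0=15, p1=4, p2=6, p3=1, p4=10, p5=6) → (p0=12, p1=4, p2=7, p3=1, p4=10, p5=4)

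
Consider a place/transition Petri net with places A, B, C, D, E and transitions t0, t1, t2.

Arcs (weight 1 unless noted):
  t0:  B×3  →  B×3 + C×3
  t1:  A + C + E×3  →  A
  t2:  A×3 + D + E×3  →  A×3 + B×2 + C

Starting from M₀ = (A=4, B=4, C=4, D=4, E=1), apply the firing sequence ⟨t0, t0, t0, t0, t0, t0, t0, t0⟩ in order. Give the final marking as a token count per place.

(A=4, B=4, C=28, D=4, E=1)

step 1: fire t0:  (A=4, B=4, C=4, D=4, E=1) → (A=4, B=4, C=7, D=4, E=1)
step 2: fire t0:  (A=4, B=4, C=7, D=4, E=1) → (A=4, B=4, C=10, D=4, E=1)
step 3: fire t0:  (A=4, B=4, C=10, D=4, E=1) → (A=4, B=4, C=13, D=4, E=1)
step 4: fire t0:  (A=4, B=4, C=13, D=4, E=1) → (A=4, B=4, C=16, D=4, E=1)
step 5: fire t0:  (A=4, B=4, C=16, D=4, E=1) → (A=4, B=4, C=19, D=4, E=1)
step 6: fire t0:  (A=4, B=4, C=19, D=4, E=1) → (A=4, B=4, C=22, D=4, E=1)
step 7: fire t0:  (A=4, B=4, C=22, D=4, E=1) → (A=4, B=4, C=25, D=4, E=1)
step 8: fire t0:  (A=4, B=4, C=25, D=4, E=1) → (A=4, B=4, C=28, D=4, E=1)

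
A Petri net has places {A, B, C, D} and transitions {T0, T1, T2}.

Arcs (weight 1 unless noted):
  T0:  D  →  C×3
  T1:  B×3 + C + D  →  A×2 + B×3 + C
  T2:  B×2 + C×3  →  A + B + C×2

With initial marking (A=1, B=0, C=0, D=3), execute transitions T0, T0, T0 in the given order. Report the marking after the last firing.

step 1: fire T0:  (A=1, B=0, C=0, D=3) → (A=1, B=0, C=3, D=2)
step 2: fire T0:  (A=1, B=0, C=3, D=2) → (A=1, B=0, C=6, D=1)
step 3: fire T0:  (A=1, B=0, C=6, D=1) → (A=1, B=0, C=9, D=0)

(A=1, B=0, C=9, D=0)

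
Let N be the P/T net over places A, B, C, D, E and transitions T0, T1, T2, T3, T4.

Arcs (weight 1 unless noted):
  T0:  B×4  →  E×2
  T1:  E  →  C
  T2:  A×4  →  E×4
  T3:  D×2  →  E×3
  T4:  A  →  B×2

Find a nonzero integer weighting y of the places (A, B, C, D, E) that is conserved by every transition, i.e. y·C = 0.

y = (A:2, B:1, C:2, D:3, E:2)

Incidence matrix C (rows=places, cols=transitions):
       T0   T1   T2   T3   T4
    A   0    0   -4    0   -1
    B  -4    0    0    0    2
    C   0    1    0    0    0
    D   0    0    0   -2    0
    E   2   -1    4    3    0

Candidate y = [2, 1, 2, 3, 2]; check y·C column-wise:
  col T0: 2·0 + 1·-4 + 2·0 + 3·0 + 2·2 = 0
  col T1: 2·0 + 1·0 + 2·1 + 3·0 + 2·-1 = 0
  col T2: 2·-4 + 1·0 + 2·0 + 3·0 + 2·4 = 0
  col T3: 2·0 + 1·0 + 2·0 + 3·-2 + 2·3 = 0
  col T4: 2·-1 + 1·2 + 2·0 + 3·0 + 2·0 = 0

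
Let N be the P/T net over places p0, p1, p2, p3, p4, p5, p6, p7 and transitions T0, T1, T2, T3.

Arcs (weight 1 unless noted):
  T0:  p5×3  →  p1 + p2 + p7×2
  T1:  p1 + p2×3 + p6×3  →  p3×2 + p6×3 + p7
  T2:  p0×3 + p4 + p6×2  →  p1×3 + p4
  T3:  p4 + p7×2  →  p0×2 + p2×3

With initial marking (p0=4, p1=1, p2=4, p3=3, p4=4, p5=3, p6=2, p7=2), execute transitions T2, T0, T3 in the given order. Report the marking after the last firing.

(p0=3, p1=5, p2=8, p3=3, p4=3, p5=0, p6=0, p7=2)

step 1: fire T2:  (p0=4, p1=1, p2=4, p3=3, p4=4, p5=3, p6=2, p7=2) → (p0=1, p1=4, p2=4, p3=3, p4=4, p5=3, p6=0, p7=2)
step 2: fire T0:  (p0=1, p1=4, p2=4, p3=3, p4=4, p5=3, p6=0, p7=2) → (p0=1, p1=5, p2=5, p3=3, p4=4, p5=0, p6=0, p7=4)
step 3: fire T3:  (p0=1, p1=5, p2=5, p3=3, p4=4, p5=0, p6=0, p7=4) → (p0=3, p1=5, p2=8, p3=3, p4=3, p5=0, p6=0, p7=2)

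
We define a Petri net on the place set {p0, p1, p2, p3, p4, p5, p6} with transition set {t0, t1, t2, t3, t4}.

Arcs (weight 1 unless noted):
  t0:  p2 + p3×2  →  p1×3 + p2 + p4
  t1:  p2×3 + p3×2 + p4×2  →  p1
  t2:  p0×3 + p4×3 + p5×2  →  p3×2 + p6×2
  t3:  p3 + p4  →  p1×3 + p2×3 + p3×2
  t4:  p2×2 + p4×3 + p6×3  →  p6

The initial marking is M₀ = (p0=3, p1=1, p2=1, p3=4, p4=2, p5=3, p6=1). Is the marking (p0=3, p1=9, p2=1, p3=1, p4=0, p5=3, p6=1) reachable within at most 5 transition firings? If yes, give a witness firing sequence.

NO — not reachable within 5 firings

depth 0: 1 marking
depth 1: 3 markings reached so far
depth 2: 7 markings reached so far
depth 3: 11 markings reached so far
depth 4: 15 markings reached so far
depth 5: 19 markings reached so far
target is not among the 19 markings reachable within 5 steps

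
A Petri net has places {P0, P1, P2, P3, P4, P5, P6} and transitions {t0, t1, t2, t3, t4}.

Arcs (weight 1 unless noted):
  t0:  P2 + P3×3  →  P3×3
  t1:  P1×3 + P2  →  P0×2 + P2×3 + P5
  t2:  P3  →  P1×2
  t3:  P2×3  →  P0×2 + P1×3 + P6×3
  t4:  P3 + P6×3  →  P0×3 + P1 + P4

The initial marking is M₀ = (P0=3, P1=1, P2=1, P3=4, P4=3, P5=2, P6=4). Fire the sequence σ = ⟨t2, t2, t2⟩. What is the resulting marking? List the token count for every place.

(P0=3, P1=7, P2=1, P3=1, P4=3, P5=2, P6=4)

step 1: fire t2:  (P0=3, P1=1, P2=1, P3=4, P4=3, P5=2, P6=4) → (P0=3, P1=3, P2=1, P3=3, P4=3, P5=2, P6=4)
step 2: fire t2:  (P0=3, P1=3, P2=1, P3=3, P4=3, P5=2, P6=4) → (P0=3, P1=5, P2=1, P3=2, P4=3, P5=2, P6=4)
step 3: fire t2:  (P0=3, P1=5, P2=1, P3=2, P4=3, P5=2, P6=4) → (P0=3, P1=7, P2=1, P3=1, P4=3, P5=2, P6=4)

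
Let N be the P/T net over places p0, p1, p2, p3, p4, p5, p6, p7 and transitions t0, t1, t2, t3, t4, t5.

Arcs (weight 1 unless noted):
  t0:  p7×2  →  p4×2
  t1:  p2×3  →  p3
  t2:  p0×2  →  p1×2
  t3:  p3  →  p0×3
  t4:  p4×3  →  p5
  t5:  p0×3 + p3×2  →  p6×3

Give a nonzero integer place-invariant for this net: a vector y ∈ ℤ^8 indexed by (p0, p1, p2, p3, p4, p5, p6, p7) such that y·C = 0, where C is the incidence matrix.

Incidence matrix C (rows=places, cols=transitions):
       t0   t1   t2   t3   t4   t5
   p0   0    0   -2    3    0   -3
   p1   0    0    2    0    0    0
   p2   0   -3    0    0    0    0
   p3   0    1    0   -1    0   -2
   p4   2    0    0    0   -3    0
   p5   0    0    0    0    1    0
   p6   0    0    0    0    0    3
   p7  -2    0    0    0    0    0

Candidate y = [1, 1, 1, 3, 0, 0, 3, 0]; check y·C column-wise:
  col t0: 1·0 + 1·0 + 1·0 + 3·0 + 0·2 + 3·0 + 0·-2 = 0
  col t1: 1·0 + 1·0 + 1·-3 + 3·1 + 3·0 = 0
  col t2: 1·-2 + 1·2 + 1·0 + 3·0 + 3·0 = 0
  col t3: 1·3 + 1·0 + 1·0 + 3·-1 + 3·0 = 0
  col t4: 1·0 + 1·0 + 1·0 + 3·0 + 0·-3 + 0·1 + 3·0 = 0
  col t5: 1·-3 + 1·0 + 1·0 + 3·-2 + 3·3 = 0

y = (p0:1, p1:1, p2:1, p3:3, p4:0, p5:0, p6:3, p7:0)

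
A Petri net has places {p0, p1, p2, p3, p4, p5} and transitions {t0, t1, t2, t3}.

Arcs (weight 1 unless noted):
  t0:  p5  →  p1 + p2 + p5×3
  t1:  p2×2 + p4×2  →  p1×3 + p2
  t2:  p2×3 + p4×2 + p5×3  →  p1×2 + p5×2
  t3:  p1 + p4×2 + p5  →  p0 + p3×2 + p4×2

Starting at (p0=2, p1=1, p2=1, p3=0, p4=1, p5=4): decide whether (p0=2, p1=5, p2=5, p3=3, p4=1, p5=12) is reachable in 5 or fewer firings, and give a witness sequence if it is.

depth 0: 1 marking
depth 1: 2 markings reached so far
depth 2: 3 markings reached so far
depth 3: 4 markings reached so far
depth 4: 5 markings reached so far
depth 5: 6 markings reached so far
target is not among the 6 markings reachable within 5 steps

NO — not reachable within 5 firings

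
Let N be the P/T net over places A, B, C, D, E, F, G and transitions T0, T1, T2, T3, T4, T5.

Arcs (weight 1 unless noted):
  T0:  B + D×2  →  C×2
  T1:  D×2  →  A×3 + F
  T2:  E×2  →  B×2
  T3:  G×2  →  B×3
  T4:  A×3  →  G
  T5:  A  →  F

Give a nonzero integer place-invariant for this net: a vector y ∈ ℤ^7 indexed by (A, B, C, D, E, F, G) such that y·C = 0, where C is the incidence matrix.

Incidence matrix C (rows=places, cols=transitions):
       T0   T1   T2   T3   T4   T5
    A   0    3    0    0   -3   -1
    B  -1    0    2    3    0    0
    C   2    0    0    0    0    0
    D  -2   -2    0    0    0    0
    E   0    0   -2    0    0    0
    F   0    1    0    0    0    1
    G   0    0    0   -2    1    0

Candidate y = [1, 2, 3, 2, 2, 1, 3]; check y·C column-wise:
  col T0: 1·0 + 2·-1 + 3·2 + 2·-2 + 2·0 + 1·0 + 3·0 = 0
  col T1: 1·3 + 2·0 + 3·0 + 2·-2 + 2·0 + 1·1 + 3·0 = 0
  col T2: 1·0 + 2·2 + 3·0 + 2·0 + 2·-2 + 1·0 + 3·0 = 0
  col T3: 1·0 + 2·3 + 3·0 + 2·0 + 2·0 + 1·0 + 3·-2 = 0
  col T4: 1·-3 + 2·0 + 3·0 + 2·0 + 2·0 + 1·0 + 3·1 = 0
  col T5: 1·-1 + 2·0 + 3·0 + 2·0 + 2·0 + 1·1 + 3·0 = 0

y = (A:1, B:2, C:3, D:2, E:2, F:1, G:3)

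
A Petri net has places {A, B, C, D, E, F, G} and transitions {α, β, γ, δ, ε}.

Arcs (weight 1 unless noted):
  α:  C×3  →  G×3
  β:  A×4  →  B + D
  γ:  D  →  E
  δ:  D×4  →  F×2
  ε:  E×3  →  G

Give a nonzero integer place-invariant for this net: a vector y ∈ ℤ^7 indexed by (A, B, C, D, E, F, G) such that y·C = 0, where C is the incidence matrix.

y = (A:1, B:4, C:0, D:0, E:0, F:0, G:0)

Incidence matrix C (rows=places, cols=transitions):
        α    β    γ    δ    ε
    A   0   -4    0    0    0
    B   0    1    0    0    0
    C  -3    0    0    0    0
    D   0    1   -1   -4    0
    E   0    0    1    0   -3
    F   0    0    0    2    0
    G   3    0    0    0    1

Candidate y = [1, 4, 0, 0, 0, 0, 0]; check y·C column-wise:
  col α: 1·0 + 4·0 + 0·-3 + 0·3 = 0
  col β: 1·-4 + 4·1 + 0·1 = 0
  col γ: 1·0 + 4·0 + 0·-1 + 0·1 = 0
  col δ: 1·0 + 4·0 + 0·-4 + 0·2 = 0
  col ε: 1·0 + 4·0 + 0·-3 + 0·1 = 0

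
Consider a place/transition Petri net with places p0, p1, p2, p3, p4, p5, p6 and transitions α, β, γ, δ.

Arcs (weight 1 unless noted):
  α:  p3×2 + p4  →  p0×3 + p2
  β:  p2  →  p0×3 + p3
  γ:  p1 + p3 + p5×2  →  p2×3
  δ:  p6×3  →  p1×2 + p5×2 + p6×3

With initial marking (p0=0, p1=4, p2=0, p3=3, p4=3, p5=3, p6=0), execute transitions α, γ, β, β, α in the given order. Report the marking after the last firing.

(p0=12, p1=3, p2=3, p3=0, p4=1, p5=1, p6=0)

step 1: fire α:  (p0=0, p1=4, p2=0, p3=3, p4=3, p5=3, p6=0) → (p0=3, p1=4, p2=1, p3=1, p4=2, p5=3, p6=0)
step 2: fire γ:  (p0=3, p1=4, p2=1, p3=1, p4=2, p5=3, p6=0) → (p0=3, p1=3, p2=4, p3=0, p4=2, p5=1, p6=0)
step 3: fire β:  (p0=3, p1=3, p2=4, p3=0, p4=2, p5=1, p6=0) → (p0=6, p1=3, p2=3, p3=1, p4=2, p5=1, p6=0)
step 4: fire β:  (p0=6, p1=3, p2=3, p3=1, p4=2, p5=1, p6=0) → (p0=9, p1=3, p2=2, p3=2, p4=2, p5=1, p6=0)
step 5: fire α:  (p0=9, p1=3, p2=2, p3=2, p4=2, p5=1, p6=0) → (p0=12, p1=3, p2=3, p3=0, p4=1, p5=1, p6=0)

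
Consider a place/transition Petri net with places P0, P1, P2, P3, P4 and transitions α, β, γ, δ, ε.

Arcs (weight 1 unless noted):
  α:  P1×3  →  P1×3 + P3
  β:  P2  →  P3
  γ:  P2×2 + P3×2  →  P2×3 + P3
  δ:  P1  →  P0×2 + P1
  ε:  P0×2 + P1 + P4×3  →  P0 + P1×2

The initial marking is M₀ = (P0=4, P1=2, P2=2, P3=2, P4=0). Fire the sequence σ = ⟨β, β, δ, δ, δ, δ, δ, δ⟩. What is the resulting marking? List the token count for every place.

step 1: fire β:  (P0=4, P1=2, P2=2, P3=2, P4=0) → (P0=4, P1=2, P2=1, P3=3, P4=0)
step 2: fire β:  (P0=4, P1=2, P2=1, P3=3, P4=0) → (P0=4, P1=2, P2=0, P3=4, P4=0)
step 3: fire δ:  (P0=4, P1=2, P2=0, P3=4, P4=0) → (P0=6, P1=2, P2=0, P3=4, P4=0)
step 4: fire δ:  (P0=6, P1=2, P2=0, P3=4, P4=0) → (P0=8, P1=2, P2=0, P3=4, P4=0)
step 5: fire δ:  (P0=8, P1=2, P2=0, P3=4, P4=0) → (P0=10, P1=2, P2=0, P3=4, P4=0)
step 6: fire δ:  (P0=10, P1=2, P2=0, P3=4, P4=0) → (P0=12, P1=2, P2=0, P3=4, P4=0)
step 7: fire δ:  (P0=12, P1=2, P2=0, P3=4, P4=0) → (P0=14, P1=2, P2=0, P3=4, P4=0)
step 8: fire δ:  (P0=14, P1=2, P2=0, P3=4, P4=0) → (P0=16, P1=2, P2=0, P3=4, P4=0)

(P0=16, P1=2, P2=0, P3=4, P4=0)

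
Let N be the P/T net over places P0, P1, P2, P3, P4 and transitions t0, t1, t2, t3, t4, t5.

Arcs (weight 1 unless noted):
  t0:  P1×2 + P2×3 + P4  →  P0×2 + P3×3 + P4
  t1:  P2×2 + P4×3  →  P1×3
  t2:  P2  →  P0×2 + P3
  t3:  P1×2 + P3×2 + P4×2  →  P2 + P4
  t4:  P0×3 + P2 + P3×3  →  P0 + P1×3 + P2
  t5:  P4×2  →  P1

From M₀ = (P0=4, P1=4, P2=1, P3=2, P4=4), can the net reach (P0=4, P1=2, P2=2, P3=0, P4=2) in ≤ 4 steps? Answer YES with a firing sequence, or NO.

depth 0: 1 marking
depth 1: 4 markings reached so far
depth 2: 9 markings reached so far
depth 3: 12 markings reached so far
depth 4: 14 markings reached so far
target is not among the 14 markings reachable within 4 steps

NO — not reachable within 4 firings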